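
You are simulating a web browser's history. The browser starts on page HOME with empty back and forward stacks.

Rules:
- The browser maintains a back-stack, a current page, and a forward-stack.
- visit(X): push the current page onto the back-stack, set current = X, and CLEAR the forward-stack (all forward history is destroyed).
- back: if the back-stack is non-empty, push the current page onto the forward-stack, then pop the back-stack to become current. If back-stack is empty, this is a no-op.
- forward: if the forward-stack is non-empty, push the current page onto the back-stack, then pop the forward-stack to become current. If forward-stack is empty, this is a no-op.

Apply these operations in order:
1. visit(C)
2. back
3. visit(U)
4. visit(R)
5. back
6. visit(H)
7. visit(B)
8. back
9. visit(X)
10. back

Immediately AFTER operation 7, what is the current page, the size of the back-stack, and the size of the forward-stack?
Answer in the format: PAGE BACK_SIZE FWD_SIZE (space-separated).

After 1 (visit(C)): cur=C back=1 fwd=0
After 2 (back): cur=HOME back=0 fwd=1
After 3 (visit(U)): cur=U back=1 fwd=0
After 4 (visit(R)): cur=R back=2 fwd=0
After 5 (back): cur=U back=1 fwd=1
After 6 (visit(H)): cur=H back=2 fwd=0
After 7 (visit(B)): cur=B back=3 fwd=0

B 3 0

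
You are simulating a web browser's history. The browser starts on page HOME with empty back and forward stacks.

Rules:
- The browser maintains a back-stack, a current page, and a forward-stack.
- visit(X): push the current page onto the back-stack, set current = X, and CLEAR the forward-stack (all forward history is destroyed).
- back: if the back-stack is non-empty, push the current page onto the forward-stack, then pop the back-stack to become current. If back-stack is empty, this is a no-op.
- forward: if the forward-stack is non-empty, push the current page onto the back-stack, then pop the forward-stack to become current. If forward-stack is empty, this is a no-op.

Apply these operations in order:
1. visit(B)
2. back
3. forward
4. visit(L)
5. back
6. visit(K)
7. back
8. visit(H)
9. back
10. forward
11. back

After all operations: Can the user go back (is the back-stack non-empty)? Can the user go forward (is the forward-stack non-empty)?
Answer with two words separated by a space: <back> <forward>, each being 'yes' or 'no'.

After 1 (visit(B)): cur=B back=1 fwd=0
After 2 (back): cur=HOME back=0 fwd=1
After 3 (forward): cur=B back=1 fwd=0
After 4 (visit(L)): cur=L back=2 fwd=0
After 5 (back): cur=B back=1 fwd=1
After 6 (visit(K)): cur=K back=2 fwd=0
After 7 (back): cur=B back=1 fwd=1
After 8 (visit(H)): cur=H back=2 fwd=0
After 9 (back): cur=B back=1 fwd=1
After 10 (forward): cur=H back=2 fwd=0
After 11 (back): cur=B back=1 fwd=1

Answer: yes yes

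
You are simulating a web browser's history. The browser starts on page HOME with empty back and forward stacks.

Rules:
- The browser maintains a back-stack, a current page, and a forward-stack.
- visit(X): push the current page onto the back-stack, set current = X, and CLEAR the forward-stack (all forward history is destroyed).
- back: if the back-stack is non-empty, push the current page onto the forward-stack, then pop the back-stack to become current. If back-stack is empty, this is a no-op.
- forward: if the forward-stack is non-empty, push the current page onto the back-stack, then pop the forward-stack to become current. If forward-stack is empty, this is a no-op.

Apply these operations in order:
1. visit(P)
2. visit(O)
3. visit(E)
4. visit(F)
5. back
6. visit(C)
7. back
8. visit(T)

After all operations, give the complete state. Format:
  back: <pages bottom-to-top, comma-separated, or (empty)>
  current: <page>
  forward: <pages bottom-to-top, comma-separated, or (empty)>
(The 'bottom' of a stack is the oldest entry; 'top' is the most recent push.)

Answer: back: HOME,P,O,E
current: T
forward: (empty)

Derivation:
After 1 (visit(P)): cur=P back=1 fwd=0
After 2 (visit(O)): cur=O back=2 fwd=0
After 3 (visit(E)): cur=E back=3 fwd=0
After 4 (visit(F)): cur=F back=4 fwd=0
After 5 (back): cur=E back=3 fwd=1
After 6 (visit(C)): cur=C back=4 fwd=0
After 7 (back): cur=E back=3 fwd=1
After 8 (visit(T)): cur=T back=4 fwd=0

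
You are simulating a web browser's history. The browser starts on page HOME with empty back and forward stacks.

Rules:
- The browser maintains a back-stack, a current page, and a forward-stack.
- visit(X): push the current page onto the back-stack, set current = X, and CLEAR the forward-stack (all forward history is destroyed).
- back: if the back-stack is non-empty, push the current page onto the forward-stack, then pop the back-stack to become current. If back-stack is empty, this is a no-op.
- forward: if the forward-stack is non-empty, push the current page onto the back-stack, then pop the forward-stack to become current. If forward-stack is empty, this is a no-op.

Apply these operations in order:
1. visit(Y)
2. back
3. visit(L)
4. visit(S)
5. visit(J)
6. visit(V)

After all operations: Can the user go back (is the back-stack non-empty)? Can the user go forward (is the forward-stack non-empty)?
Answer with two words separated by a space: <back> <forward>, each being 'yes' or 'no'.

Answer: yes no

Derivation:
After 1 (visit(Y)): cur=Y back=1 fwd=0
After 2 (back): cur=HOME back=0 fwd=1
After 3 (visit(L)): cur=L back=1 fwd=0
After 4 (visit(S)): cur=S back=2 fwd=0
After 5 (visit(J)): cur=J back=3 fwd=0
After 6 (visit(V)): cur=V back=4 fwd=0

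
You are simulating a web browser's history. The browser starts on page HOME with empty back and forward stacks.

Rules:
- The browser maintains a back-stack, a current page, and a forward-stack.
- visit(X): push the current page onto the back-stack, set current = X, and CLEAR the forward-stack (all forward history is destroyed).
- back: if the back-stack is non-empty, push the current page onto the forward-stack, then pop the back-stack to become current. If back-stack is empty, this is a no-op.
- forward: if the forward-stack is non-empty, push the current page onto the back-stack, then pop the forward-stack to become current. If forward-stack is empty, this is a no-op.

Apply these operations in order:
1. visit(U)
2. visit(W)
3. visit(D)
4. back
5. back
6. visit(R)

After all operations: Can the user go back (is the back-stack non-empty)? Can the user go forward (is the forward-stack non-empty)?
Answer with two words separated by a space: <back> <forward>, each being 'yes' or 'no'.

Answer: yes no

Derivation:
After 1 (visit(U)): cur=U back=1 fwd=0
After 2 (visit(W)): cur=W back=2 fwd=0
After 3 (visit(D)): cur=D back=3 fwd=0
After 4 (back): cur=W back=2 fwd=1
After 5 (back): cur=U back=1 fwd=2
After 6 (visit(R)): cur=R back=2 fwd=0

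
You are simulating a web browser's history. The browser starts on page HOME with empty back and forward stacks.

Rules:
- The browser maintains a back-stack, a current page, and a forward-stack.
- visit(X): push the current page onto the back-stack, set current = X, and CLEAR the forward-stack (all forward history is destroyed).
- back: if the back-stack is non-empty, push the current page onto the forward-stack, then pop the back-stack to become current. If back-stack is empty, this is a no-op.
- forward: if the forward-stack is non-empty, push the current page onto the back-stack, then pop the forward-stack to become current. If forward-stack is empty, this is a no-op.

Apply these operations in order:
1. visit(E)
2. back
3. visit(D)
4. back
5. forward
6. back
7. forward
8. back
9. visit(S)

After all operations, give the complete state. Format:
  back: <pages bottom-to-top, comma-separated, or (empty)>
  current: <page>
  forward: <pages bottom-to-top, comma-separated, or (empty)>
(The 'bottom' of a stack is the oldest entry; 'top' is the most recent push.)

After 1 (visit(E)): cur=E back=1 fwd=0
After 2 (back): cur=HOME back=0 fwd=1
After 3 (visit(D)): cur=D back=1 fwd=0
After 4 (back): cur=HOME back=0 fwd=1
After 5 (forward): cur=D back=1 fwd=0
After 6 (back): cur=HOME back=0 fwd=1
After 7 (forward): cur=D back=1 fwd=0
After 8 (back): cur=HOME back=0 fwd=1
After 9 (visit(S)): cur=S back=1 fwd=0

Answer: back: HOME
current: S
forward: (empty)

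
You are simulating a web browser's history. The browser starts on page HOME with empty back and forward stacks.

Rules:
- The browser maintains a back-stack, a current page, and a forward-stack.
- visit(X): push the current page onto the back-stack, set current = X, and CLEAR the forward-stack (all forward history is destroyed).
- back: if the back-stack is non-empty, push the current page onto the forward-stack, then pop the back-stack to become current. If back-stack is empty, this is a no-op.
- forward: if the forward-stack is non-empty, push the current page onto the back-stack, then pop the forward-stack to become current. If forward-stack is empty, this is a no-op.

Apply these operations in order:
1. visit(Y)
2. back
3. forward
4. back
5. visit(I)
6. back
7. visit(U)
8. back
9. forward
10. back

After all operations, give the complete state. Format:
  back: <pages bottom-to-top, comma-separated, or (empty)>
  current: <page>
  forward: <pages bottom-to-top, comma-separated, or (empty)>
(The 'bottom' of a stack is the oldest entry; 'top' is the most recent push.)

Answer: back: (empty)
current: HOME
forward: U

Derivation:
After 1 (visit(Y)): cur=Y back=1 fwd=0
After 2 (back): cur=HOME back=0 fwd=1
After 3 (forward): cur=Y back=1 fwd=0
After 4 (back): cur=HOME back=0 fwd=1
After 5 (visit(I)): cur=I back=1 fwd=0
After 6 (back): cur=HOME back=0 fwd=1
After 7 (visit(U)): cur=U back=1 fwd=0
After 8 (back): cur=HOME back=0 fwd=1
After 9 (forward): cur=U back=1 fwd=0
After 10 (back): cur=HOME back=0 fwd=1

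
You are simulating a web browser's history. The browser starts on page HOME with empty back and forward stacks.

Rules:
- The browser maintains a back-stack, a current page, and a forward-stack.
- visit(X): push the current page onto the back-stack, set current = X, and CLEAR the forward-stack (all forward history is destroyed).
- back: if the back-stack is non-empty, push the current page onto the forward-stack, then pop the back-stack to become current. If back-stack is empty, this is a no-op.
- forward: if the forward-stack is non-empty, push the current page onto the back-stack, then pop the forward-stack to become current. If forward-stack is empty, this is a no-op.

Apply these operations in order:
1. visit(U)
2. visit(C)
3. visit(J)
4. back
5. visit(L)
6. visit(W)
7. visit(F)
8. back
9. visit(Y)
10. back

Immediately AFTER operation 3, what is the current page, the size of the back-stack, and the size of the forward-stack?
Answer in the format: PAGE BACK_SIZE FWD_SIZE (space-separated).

After 1 (visit(U)): cur=U back=1 fwd=0
After 2 (visit(C)): cur=C back=2 fwd=0
After 3 (visit(J)): cur=J back=3 fwd=0

J 3 0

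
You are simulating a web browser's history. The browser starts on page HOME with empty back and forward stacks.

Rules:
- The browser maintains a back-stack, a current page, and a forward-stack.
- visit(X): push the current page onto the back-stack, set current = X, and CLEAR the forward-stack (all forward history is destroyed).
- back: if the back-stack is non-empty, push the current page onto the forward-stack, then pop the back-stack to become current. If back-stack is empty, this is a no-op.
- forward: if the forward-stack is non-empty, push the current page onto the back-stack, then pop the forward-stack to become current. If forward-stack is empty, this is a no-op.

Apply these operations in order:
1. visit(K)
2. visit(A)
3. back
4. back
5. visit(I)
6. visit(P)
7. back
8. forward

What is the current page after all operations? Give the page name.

Answer: P

Derivation:
After 1 (visit(K)): cur=K back=1 fwd=0
After 2 (visit(A)): cur=A back=2 fwd=0
After 3 (back): cur=K back=1 fwd=1
After 4 (back): cur=HOME back=0 fwd=2
After 5 (visit(I)): cur=I back=1 fwd=0
After 6 (visit(P)): cur=P back=2 fwd=0
After 7 (back): cur=I back=1 fwd=1
After 8 (forward): cur=P back=2 fwd=0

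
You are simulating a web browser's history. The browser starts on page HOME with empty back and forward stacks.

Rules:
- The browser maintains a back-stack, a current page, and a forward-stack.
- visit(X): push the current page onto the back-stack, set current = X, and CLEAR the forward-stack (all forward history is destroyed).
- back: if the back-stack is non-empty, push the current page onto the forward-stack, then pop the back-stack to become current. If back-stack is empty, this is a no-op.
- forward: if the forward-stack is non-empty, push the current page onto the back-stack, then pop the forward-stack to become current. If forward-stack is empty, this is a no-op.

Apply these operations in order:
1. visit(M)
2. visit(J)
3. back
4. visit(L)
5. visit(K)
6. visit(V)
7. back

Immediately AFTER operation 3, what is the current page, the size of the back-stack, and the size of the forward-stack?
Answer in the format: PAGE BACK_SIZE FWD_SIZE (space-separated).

After 1 (visit(M)): cur=M back=1 fwd=0
After 2 (visit(J)): cur=J back=2 fwd=0
After 3 (back): cur=M back=1 fwd=1

M 1 1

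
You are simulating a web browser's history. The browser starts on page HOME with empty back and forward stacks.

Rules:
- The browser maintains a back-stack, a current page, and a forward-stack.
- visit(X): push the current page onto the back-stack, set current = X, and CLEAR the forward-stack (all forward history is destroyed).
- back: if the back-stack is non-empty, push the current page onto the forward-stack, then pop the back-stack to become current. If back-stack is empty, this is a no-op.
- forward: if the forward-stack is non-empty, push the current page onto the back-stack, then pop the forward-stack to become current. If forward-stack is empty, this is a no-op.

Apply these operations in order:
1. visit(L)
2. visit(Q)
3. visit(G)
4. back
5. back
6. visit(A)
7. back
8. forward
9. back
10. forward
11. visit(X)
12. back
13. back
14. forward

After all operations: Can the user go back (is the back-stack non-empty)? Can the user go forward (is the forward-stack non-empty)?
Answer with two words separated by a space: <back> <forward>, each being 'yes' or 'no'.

After 1 (visit(L)): cur=L back=1 fwd=0
After 2 (visit(Q)): cur=Q back=2 fwd=0
After 3 (visit(G)): cur=G back=3 fwd=0
After 4 (back): cur=Q back=2 fwd=1
After 5 (back): cur=L back=1 fwd=2
After 6 (visit(A)): cur=A back=2 fwd=0
After 7 (back): cur=L back=1 fwd=1
After 8 (forward): cur=A back=2 fwd=0
After 9 (back): cur=L back=1 fwd=1
After 10 (forward): cur=A back=2 fwd=0
After 11 (visit(X)): cur=X back=3 fwd=0
After 12 (back): cur=A back=2 fwd=1
After 13 (back): cur=L back=1 fwd=2
After 14 (forward): cur=A back=2 fwd=1

Answer: yes yes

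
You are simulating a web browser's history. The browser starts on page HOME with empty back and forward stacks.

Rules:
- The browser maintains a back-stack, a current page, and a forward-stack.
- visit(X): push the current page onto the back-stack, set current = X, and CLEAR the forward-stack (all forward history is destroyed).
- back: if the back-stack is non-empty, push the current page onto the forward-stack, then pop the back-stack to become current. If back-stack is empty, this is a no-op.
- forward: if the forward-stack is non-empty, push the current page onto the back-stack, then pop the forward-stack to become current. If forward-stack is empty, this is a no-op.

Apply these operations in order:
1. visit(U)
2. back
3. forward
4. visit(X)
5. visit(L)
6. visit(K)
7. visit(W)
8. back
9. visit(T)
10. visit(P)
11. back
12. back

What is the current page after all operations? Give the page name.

After 1 (visit(U)): cur=U back=1 fwd=0
After 2 (back): cur=HOME back=0 fwd=1
After 3 (forward): cur=U back=1 fwd=0
After 4 (visit(X)): cur=X back=2 fwd=0
After 5 (visit(L)): cur=L back=3 fwd=0
After 6 (visit(K)): cur=K back=4 fwd=0
After 7 (visit(W)): cur=W back=5 fwd=0
After 8 (back): cur=K back=4 fwd=1
After 9 (visit(T)): cur=T back=5 fwd=0
After 10 (visit(P)): cur=P back=6 fwd=0
After 11 (back): cur=T back=5 fwd=1
After 12 (back): cur=K back=4 fwd=2

Answer: K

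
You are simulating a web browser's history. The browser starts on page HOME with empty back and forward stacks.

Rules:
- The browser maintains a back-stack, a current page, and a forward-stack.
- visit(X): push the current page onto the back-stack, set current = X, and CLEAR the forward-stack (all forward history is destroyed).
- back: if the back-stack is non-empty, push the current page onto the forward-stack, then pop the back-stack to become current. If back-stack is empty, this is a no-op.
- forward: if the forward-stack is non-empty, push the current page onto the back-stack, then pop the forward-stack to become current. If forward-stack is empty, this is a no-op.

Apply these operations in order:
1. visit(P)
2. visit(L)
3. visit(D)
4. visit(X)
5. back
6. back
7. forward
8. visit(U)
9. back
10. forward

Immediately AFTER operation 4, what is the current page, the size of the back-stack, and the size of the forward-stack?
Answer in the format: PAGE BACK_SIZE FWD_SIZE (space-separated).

After 1 (visit(P)): cur=P back=1 fwd=0
After 2 (visit(L)): cur=L back=2 fwd=0
After 3 (visit(D)): cur=D back=3 fwd=0
After 4 (visit(X)): cur=X back=4 fwd=0

X 4 0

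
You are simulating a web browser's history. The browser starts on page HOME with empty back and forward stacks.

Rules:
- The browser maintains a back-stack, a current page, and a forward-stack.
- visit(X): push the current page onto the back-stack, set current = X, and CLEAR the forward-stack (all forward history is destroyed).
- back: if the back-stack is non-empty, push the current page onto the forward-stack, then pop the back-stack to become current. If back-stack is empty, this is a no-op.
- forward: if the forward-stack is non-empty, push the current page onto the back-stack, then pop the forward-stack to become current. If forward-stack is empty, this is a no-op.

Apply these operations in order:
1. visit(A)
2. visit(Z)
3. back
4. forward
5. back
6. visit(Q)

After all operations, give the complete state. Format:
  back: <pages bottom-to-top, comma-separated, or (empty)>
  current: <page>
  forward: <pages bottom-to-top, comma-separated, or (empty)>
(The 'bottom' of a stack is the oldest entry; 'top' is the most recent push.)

Answer: back: HOME,A
current: Q
forward: (empty)

Derivation:
After 1 (visit(A)): cur=A back=1 fwd=0
After 2 (visit(Z)): cur=Z back=2 fwd=0
After 3 (back): cur=A back=1 fwd=1
After 4 (forward): cur=Z back=2 fwd=0
After 5 (back): cur=A back=1 fwd=1
After 6 (visit(Q)): cur=Q back=2 fwd=0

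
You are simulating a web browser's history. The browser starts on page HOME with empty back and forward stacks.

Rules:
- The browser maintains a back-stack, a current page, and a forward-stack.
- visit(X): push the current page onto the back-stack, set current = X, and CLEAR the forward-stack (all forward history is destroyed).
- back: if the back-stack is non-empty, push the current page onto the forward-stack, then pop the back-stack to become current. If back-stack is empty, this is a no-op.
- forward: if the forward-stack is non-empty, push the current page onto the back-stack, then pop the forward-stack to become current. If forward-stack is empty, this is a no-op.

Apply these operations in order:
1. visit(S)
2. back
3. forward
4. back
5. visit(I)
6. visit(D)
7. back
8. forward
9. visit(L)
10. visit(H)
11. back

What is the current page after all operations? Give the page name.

After 1 (visit(S)): cur=S back=1 fwd=0
After 2 (back): cur=HOME back=0 fwd=1
After 3 (forward): cur=S back=1 fwd=0
After 4 (back): cur=HOME back=0 fwd=1
After 5 (visit(I)): cur=I back=1 fwd=0
After 6 (visit(D)): cur=D back=2 fwd=0
After 7 (back): cur=I back=1 fwd=1
After 8 (forward): cur=D back=2 fwd=0
After 9 (visit(L)): cur=L back=3 fwd=0
After 10 (visit(H)): cur=H back=4 fwd=0
After 11 (back): cur=L back=3 fwd=1

Answer: L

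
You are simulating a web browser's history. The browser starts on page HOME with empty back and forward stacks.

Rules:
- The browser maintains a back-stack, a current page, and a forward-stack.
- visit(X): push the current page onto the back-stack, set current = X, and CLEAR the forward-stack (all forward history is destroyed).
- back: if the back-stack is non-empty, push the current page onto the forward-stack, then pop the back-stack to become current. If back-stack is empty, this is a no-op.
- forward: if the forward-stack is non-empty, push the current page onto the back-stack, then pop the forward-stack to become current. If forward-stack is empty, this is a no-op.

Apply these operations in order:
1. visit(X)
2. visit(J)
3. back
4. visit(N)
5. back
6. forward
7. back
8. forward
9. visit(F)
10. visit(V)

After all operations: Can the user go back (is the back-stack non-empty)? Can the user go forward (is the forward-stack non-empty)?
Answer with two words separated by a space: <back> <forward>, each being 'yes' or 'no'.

Answer: yes no

Derivation:
After 1 (visit(X)): cur=X back=1 fwd=0
After 2 (visit(J)): cur=J back=2 fwd=0
After 3 (back): cur=X back=1 fwd=1
After 4 (visit(N)): cur=N back=2 fwd=0
After 5 (back): cur=X back=1 fwd=1
After 6 (forward): cur=N back=2 fwd=0
After 7 (back): cur=X back=1 fwd=1
After 8 (forward): cur=N back=2 fwd=0
After 9 (visit(F)): cur=F back=3 fwd=0
After 10 (visit(V)): cur=V back=4 fwd=0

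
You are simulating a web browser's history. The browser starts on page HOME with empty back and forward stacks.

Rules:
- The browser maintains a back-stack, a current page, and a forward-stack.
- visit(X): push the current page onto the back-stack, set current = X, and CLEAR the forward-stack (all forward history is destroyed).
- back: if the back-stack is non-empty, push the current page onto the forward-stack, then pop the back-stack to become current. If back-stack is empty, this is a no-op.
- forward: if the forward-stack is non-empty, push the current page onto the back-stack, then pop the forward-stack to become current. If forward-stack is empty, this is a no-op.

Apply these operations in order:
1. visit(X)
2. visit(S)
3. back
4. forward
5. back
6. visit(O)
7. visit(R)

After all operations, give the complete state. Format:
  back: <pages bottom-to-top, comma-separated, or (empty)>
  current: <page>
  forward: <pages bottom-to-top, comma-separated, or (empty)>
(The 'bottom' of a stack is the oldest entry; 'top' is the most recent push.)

Answer: back: HOME,X,O
current: R
forward: (empty)

Derivation:
After 1 (visit(X)): cur=X back=1 fwd=0
After 2 (visit(S)): cur=S back=2 fwd=0
After 3 (back): cur=X back=1 fwd=1
After 4 (forward): cur=S back=2 fwd=0
After 5 (back): cur=X back=1 fwd=1
After 6 (visit(O)): cur=O back=2 fwd=0
After 7 (visit(R)): cur=R back=3 fwd=0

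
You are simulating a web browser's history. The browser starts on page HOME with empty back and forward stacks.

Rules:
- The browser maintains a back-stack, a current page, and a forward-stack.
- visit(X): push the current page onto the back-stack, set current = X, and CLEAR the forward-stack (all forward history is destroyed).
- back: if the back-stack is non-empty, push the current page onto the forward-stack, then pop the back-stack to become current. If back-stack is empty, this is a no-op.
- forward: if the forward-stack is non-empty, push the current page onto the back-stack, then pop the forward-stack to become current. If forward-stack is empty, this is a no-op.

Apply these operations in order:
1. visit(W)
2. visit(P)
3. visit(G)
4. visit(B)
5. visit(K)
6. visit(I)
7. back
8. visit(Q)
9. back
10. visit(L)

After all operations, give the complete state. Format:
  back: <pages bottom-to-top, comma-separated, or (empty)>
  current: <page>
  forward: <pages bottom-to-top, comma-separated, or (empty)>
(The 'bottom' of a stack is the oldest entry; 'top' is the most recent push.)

Answer: back: HOME,W,P,G,B,K
current: L
forward: (empty)

Derivation:
After 1 (visit(W)): cur=W back=1 fwd=0
After 2 (visit(P)): cur=P back=2 fwd=0
After 3 (visit(G)): cur=G back=3 fwd=0
After 4 (visit(B)): cur=B back=4 fwd=0
After 5 (visit(K)): cur=K back=5 fwd=0
After 6 (visit(I)): cur=I back=6 fwd=0
After 7 (back): cur=K back=5 fwd=1
After 8 (visit(Q)): cur=Q back=6 fwd=0
After 9 (back): cur=K back=5 fwd=1
After 10 (visit(L)): cur=L back=6 fwd=0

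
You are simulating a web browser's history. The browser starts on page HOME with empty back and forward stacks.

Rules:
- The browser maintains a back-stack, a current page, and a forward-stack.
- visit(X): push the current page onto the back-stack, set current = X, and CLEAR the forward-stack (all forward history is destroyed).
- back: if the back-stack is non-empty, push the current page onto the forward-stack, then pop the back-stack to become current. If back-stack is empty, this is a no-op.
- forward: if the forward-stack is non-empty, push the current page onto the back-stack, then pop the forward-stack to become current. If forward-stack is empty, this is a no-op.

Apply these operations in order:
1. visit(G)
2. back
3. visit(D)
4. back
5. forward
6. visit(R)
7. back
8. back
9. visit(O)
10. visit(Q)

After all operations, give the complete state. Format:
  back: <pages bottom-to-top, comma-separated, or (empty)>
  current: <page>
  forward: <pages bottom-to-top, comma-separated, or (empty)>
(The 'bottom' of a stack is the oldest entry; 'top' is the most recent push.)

After 1 (visit(G)): cur=G back=1 fwd=0
After 2 (back): cur=HOME back=0 fwd=1
After 3 (visit(D)): cur=D back=1 fwd=0
After 4 (back): cur=HOME back=0 fwd=1
After 5 (forward): cur=D back=1 fwd=0
After 6 (visit(R)): cur=R back=2 fwd=0
After 7 (back): cur=D back=1 fwd=1
After 8 (back): cur=HOME back=0 fwd=2
After 9 (visit(O)): cur=O back=1 fwd=0
After 10 (visit(Q)): cur=Q back=2 fwd=0

Answer: back: HOME,O
current: Q
forward: (empty)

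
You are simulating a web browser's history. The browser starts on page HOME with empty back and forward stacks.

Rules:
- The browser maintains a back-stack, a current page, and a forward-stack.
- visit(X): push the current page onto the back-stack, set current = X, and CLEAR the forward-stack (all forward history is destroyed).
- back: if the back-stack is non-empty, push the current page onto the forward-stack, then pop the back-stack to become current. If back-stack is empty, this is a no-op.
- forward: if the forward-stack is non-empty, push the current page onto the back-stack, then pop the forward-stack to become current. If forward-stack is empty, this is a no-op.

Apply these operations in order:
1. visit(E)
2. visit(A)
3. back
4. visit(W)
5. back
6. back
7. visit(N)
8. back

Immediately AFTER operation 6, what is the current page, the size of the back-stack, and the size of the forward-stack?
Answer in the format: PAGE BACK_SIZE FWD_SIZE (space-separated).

After 1 (visit(E)): cur=E back=1 fwd=0
After 2 (visit(A)): cur=A back=2 fwd=0
After 3 (back): cur=E back=1 fwd=1
After 4 (visit(W)): cur=W back=2 fwd=0
After 5 (back): cur=E back=1 fwd=1
After 6 (back): cur=HOME back=0 fwd=2

HOME 0 2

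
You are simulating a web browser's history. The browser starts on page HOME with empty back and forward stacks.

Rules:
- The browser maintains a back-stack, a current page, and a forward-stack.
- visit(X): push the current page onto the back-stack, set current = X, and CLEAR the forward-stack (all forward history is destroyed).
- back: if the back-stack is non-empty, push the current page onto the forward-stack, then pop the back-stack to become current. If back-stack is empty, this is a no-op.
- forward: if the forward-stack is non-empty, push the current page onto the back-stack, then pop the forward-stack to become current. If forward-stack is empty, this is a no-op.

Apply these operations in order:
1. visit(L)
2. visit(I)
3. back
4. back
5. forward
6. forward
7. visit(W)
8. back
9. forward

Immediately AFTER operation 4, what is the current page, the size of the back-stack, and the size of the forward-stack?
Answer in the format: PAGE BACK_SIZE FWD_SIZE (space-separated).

After 1 (visit(L)): cur=L back=1 fwd=0
After 2 (visit(I)): cur=I back=2 fwd=0
After 3 (back): cur=L back=1 fwd=1
After 4 (back): cur=HOME back=0 fwd=2

HOME 0 2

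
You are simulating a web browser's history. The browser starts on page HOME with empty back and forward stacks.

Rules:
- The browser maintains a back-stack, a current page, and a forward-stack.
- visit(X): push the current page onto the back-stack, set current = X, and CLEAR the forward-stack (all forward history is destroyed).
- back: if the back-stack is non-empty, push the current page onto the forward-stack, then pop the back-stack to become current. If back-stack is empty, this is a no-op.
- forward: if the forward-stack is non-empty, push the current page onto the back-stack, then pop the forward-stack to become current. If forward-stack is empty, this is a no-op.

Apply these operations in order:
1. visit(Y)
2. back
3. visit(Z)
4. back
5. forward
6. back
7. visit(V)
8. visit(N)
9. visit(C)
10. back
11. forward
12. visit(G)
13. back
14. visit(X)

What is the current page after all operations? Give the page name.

Answer: X

Derivation:
After 1 (visit(Y)): cur=Y back=1 fwd=0
After 2 (back): cur=HOME back=0 fwd=1
After 3 (visit(Z)): cur=Z back=1 fwd=0
After 4 (back): cur=HOME back=0 fwd=1
After 5 (forward): cur=Z back=1 fwd=0
After 6 (back): cur=HOME back=0 fwd=1
After 7 (visit(V)): cur=V back=1 fwd=0
After 8 (visit(N)): cur=N back=2 fwd=0
After 9 (visit(C)): cur=C back=3 fwd=0
After 10 (back): cur=N back=2 fwd=1
After 11 (forward): cur=C back=3 fwd=0
After 12 (visit(G)): cur=G back=4 fwd=0
After 13 (back): cur=C back=3 fwd=1
After 14 (visit(X)): cur=X back=4 fwd=0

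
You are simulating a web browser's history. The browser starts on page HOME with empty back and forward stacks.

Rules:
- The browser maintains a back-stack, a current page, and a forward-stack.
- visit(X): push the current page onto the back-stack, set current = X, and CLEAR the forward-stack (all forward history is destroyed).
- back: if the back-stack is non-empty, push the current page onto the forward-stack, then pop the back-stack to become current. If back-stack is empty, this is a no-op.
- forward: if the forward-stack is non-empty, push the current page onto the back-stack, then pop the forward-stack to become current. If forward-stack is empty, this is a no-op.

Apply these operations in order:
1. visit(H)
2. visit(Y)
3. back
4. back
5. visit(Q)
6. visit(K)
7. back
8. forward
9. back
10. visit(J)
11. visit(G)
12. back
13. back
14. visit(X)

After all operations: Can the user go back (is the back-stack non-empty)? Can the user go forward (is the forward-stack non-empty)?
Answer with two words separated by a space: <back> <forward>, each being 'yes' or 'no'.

After 1 (visit(H)): cur=H back=1 fwd=0
After 2 (visit(Y)): cur=Y back=2 fwd=0
After 3 (back): cur=H back=1 fwd=1
After 4 (back): cur=HOME back=0 fwd=2
After 5 (visit(Q)): cur=Q back=1 fwd=0
After 6 (visit(K)): cur=K back=2 fwd=0
After 7 (back): cur=Q back=1 fwd=1
After 8 (forward): cur=K back=2 fwd=0
After 9 (back): cur=Q back=1 fwd=1
After 10 (visit(J)): cur=J back=2 fwd=0
After 11 (visit(G)): cur=G back=3 fwd=0
After 12 (back): cur=J back=2 fwd=1
After 13 (back): cur=Q back=1 fwd=2
After 14 (visit(X)): cur=X back=2 fwd=0

Answer: yes no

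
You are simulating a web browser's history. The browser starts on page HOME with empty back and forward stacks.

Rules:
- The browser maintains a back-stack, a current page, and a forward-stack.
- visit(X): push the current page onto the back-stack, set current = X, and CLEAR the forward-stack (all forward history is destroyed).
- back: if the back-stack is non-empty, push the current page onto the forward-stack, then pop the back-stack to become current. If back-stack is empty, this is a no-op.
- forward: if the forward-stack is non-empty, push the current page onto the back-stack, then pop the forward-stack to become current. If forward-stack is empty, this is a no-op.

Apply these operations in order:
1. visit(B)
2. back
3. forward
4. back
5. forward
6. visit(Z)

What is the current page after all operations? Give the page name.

Answer: Z

Derivation:
After 1 (visit(B)): cur=B back=1 fwd=0
After 2 (back): cur=HOME back=0 fwd=1
After 3 (forward): cur=B back=1 fwd=0
After 4 (back): cur=HOME back=0 fwd=1
After 5 (forward): cur=B back=1 fwd=0
After 6 (visit(Z)): cur=Z back=2 fwd=0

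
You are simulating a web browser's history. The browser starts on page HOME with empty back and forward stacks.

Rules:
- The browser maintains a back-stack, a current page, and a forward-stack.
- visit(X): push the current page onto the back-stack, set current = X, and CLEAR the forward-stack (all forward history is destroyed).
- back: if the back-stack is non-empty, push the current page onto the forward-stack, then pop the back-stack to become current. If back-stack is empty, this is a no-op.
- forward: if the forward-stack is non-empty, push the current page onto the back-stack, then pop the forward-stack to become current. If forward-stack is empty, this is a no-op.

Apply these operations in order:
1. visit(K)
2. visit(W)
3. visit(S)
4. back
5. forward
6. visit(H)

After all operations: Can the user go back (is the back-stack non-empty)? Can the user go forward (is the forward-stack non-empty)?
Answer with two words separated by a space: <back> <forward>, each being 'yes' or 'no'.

After 1 (visit(K)): cur=K back=1 fwd=0
After 2 (visit(W)): cur=W back=2 fwd=0
After 3 (visit(S)): cur=S back=3 fwd=0
After 4 (back): cur=W back=2 fwd=1
After 5 (forward): cur=S back=3 fwd=0
After 6 (visit(H)): cur=H back=4 fwd=0

Answer: yes no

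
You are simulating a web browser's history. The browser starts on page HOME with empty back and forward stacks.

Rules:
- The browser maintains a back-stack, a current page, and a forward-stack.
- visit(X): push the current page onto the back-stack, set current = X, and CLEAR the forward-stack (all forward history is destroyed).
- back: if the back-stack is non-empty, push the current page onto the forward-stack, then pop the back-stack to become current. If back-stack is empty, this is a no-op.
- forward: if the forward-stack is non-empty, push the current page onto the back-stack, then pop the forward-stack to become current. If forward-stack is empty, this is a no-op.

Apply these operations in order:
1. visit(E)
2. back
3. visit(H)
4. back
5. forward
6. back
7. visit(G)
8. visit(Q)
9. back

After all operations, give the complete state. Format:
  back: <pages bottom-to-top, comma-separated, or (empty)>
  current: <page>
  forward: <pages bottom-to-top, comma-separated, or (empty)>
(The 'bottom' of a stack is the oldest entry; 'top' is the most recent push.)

After 1 (visit(E)): cur=E back=1 fwd=0
After 2 (back): cur=HOME back=0 fwd=1
After 3 (visit(H)): cur=H back=1 fwd=0
After 4 (back): cur=HOME back=0 fwd=1
After 5 (forward): cur=H back=1 fwd=0
After 6 (back): cur=HOME back=0 fwd=1
After 7 (visit(G)): cur=G back=1 fwd=0
After 8 (visit(Q)): cur=Q back=2 fwd=0
After 9 (back): cur=G back=1 fwd=1

Answer: back: HOME
current: G
forward: Q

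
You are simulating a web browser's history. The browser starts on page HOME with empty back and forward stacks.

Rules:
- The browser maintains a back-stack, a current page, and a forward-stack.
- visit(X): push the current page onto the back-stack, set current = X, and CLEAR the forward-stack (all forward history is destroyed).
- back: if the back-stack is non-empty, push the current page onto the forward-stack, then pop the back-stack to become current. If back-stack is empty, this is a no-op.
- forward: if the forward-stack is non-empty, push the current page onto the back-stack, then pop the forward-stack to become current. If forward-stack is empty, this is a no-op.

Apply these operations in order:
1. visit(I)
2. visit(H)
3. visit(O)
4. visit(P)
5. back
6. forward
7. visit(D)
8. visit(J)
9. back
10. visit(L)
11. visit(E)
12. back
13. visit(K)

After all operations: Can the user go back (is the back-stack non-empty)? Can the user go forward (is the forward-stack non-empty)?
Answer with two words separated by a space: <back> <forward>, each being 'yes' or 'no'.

Answer: yes no

Derivation:
After 1 (visit(I)): cur=I back=1 fwd=0
After 2 (visit(H)): cur=H back=2 fwd=0
After 3 (visit(O)): cur=O back=3 fwd=0
After 4 (visit(P)): cur=P back=4 fwd=0
After 5 (back): cur=O back=3 fwd=1
After 6 (forward): cur=P back=4 fwd=0
After 7 (visit(D)): cur=D back=5 fwd=0
After 8 (visit(J)): cur=J back=6 fwd=0
After 9 (back): cur=D back=5 fwd=1
After 10 (visit(L)): cur=L back=6 fwd=0
After 11 (visit(E)): cur=E back=7 fwd=0
After 12 (back): cur=L back=6 fwd=1
After 13 (visit(K)): cur=K back=7 fwd=0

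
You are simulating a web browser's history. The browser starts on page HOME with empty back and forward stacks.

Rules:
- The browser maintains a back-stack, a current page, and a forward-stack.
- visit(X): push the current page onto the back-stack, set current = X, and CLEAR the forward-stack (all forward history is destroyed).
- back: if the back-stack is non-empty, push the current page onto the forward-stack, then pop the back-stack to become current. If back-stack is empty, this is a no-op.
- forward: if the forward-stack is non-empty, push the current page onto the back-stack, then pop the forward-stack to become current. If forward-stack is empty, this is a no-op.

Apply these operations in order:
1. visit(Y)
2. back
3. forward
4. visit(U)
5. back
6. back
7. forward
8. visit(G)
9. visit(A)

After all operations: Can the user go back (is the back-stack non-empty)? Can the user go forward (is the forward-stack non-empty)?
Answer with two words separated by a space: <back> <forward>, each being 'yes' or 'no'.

Answer: yes no

Derivation:
After 1 (visit(Y)): cur=Y back=1 fwd=0
After 2 (back): cur=HOME back=0 fwd=1
After 3 (forward): cur=Y back=1 fwd=0
After 4 (visit(U)): cur=U back=2 fwd=0
After 5 (back): cur=Y back=1 fwd=1
After 6 (back): cur=HOME back=0 fwd=2
After 7 (forward): cur=Y back=1 fwd=1
After 8 (visit(G)): cur=G back=2 fwd=0
After 9 (visit(A)): cur=A back=3 fwd=0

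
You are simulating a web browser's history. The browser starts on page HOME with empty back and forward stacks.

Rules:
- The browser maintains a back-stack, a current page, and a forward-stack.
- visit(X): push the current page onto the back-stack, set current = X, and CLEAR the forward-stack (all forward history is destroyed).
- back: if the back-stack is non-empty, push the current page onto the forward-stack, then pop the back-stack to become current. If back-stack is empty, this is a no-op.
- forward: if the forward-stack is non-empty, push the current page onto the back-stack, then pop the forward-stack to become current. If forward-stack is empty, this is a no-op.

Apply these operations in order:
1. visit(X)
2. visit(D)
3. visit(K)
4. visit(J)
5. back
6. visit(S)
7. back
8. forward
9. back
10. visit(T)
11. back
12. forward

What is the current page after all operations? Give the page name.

Answer: T

Derivation:
After 1 (visit(X)): cur=X back=1 fwd=0
After 2 (visit(D)): cur=D back=2 fwd=0
After 3 (visit(K)): cur=K back=3 fwd=0
After 4 (visit(J)): cur=J back=4 fwd=0
After 5 (back): cur=K back=3 fwd=1
After 6 (visit(S)): cur=S back=4 fwd=0
After 7 (back): cur=K back=3 fwd=1
After 8 (forward): cur=S back=4 fwd=0
After 9 (back): cur=K back=3 fwd=1
After 10 (visit(T)): cur=T back=4 fwd=0
After 11 (back): cur=K back=3 fwd=1
After 12 (forward): cur=T back=4 fwd=0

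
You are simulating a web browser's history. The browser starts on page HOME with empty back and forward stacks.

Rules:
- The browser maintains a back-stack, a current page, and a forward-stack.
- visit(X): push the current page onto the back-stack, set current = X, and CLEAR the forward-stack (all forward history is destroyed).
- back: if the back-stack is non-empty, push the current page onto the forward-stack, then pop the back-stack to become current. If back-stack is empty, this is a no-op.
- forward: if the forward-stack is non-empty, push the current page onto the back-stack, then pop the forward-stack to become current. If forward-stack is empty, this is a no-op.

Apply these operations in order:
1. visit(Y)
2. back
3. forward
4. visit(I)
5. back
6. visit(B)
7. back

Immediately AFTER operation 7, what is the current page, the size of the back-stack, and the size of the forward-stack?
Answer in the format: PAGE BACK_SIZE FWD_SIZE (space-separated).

After 1 (visit(Y)): cur=Y back=1 fwd=0
After 2 (back): cur=HOME back=0 fwd=1
After 3 (forward): cur=Y back=1 fwd=0
After 4 (visit(I)): cur=I back=2 fwd=0
After 5 (back): cur=Y back=1 fwd=1
After 6 (visit(B)): cur=B back=2 fwd=0
After 7 (back): cur=Y back=1 fwd=1

Y 1 1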